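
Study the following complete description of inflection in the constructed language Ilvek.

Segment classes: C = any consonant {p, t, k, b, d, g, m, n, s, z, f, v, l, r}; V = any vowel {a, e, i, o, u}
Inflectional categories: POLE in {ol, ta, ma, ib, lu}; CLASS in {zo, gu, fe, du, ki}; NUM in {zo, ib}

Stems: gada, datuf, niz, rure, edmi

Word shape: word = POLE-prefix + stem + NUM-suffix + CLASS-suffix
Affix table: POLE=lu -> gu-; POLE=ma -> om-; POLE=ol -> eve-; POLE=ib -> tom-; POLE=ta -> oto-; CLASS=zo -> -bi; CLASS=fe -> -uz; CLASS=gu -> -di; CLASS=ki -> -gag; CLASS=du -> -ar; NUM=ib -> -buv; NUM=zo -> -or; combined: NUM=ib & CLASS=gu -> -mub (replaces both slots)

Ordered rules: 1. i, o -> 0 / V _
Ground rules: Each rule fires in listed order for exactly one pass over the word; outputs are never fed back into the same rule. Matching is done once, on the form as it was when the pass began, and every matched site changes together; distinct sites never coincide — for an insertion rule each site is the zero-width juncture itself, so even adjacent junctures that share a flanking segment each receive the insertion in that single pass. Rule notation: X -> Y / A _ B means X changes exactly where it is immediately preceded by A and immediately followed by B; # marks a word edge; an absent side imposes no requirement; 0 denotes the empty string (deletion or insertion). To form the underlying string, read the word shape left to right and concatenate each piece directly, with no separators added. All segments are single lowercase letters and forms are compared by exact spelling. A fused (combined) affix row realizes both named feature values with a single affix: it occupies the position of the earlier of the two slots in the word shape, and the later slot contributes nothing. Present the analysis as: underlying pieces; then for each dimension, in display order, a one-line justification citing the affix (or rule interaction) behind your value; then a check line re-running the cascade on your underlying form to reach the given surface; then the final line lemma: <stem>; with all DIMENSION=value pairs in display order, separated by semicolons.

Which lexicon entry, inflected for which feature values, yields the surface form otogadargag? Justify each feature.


underlying: oto-gada-or-gag
POLE=ta - signalled by the affix oto-
CLASS=ki - signalled by the affix -gag
NUM=zo - signalled by the affix -or
check: otogadaorgag -> otogadargag
lemma: gada; POLE=ta; CLASS=ki; NUM=zo


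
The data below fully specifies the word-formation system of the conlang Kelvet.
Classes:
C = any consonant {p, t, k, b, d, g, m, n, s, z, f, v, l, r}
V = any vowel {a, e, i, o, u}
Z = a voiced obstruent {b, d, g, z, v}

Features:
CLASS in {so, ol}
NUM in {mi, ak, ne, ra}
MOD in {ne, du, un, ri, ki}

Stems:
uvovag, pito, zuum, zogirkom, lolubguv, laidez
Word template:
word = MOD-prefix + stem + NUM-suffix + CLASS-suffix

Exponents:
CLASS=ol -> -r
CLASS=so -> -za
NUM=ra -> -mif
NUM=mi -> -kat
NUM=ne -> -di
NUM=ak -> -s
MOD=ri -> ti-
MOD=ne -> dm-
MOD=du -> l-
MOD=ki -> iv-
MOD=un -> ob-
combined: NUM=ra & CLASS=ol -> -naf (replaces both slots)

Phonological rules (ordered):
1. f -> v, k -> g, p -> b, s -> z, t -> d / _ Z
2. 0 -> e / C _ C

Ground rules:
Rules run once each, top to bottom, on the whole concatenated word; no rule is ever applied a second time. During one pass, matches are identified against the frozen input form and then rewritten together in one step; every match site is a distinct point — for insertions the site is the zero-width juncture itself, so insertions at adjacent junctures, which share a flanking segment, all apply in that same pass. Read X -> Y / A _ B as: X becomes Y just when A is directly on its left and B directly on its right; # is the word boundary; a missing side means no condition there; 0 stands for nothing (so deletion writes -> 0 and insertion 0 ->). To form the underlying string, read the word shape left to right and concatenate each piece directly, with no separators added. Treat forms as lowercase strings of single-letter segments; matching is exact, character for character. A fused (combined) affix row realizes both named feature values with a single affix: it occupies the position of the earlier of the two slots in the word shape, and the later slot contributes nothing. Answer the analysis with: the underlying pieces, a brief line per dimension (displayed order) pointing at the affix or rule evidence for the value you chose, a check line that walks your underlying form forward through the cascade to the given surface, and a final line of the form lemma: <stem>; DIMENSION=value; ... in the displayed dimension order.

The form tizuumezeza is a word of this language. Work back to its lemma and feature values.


underlying: ti-zuum-s-za
CLASS=so - signalled by the affix -za
NUM=ak - signalled by the affix -s
MOD=ri - signalled by the affix ti-
check: tizuumsza -> tizuumzza -> tizuumezeza
lemma: zuum; CLASS=so; NUM=ak; MOD=ri


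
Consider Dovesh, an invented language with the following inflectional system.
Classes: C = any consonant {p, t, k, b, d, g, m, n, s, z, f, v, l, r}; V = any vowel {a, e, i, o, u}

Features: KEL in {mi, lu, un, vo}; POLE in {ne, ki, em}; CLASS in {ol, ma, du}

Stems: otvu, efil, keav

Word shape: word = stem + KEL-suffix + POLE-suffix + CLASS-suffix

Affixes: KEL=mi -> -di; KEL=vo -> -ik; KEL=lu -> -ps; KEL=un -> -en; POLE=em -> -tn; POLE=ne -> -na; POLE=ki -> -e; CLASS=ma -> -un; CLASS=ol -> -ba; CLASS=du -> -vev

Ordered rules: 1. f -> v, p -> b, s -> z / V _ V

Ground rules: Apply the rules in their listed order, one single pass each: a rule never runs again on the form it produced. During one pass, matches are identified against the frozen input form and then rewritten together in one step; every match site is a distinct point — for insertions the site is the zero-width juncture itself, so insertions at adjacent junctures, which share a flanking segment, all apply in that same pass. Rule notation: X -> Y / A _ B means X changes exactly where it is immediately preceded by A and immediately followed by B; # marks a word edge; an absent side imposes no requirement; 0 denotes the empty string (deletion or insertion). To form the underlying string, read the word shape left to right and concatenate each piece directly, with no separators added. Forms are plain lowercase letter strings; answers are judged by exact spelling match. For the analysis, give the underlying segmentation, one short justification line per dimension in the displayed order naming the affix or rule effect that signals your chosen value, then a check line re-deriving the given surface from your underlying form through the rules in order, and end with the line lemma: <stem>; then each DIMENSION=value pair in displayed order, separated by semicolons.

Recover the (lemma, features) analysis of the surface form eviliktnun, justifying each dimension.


underlying: efil-ik-tn-un
KEL=vo - signalled by the affix -ik
POLE=em - signalled by the affix -tn
CLASS=ma - signalled by the affix -un
check: efiliktnun -> eviliktnun
lemma: efil; KEL=vo; POLE=em; CLASS=ma


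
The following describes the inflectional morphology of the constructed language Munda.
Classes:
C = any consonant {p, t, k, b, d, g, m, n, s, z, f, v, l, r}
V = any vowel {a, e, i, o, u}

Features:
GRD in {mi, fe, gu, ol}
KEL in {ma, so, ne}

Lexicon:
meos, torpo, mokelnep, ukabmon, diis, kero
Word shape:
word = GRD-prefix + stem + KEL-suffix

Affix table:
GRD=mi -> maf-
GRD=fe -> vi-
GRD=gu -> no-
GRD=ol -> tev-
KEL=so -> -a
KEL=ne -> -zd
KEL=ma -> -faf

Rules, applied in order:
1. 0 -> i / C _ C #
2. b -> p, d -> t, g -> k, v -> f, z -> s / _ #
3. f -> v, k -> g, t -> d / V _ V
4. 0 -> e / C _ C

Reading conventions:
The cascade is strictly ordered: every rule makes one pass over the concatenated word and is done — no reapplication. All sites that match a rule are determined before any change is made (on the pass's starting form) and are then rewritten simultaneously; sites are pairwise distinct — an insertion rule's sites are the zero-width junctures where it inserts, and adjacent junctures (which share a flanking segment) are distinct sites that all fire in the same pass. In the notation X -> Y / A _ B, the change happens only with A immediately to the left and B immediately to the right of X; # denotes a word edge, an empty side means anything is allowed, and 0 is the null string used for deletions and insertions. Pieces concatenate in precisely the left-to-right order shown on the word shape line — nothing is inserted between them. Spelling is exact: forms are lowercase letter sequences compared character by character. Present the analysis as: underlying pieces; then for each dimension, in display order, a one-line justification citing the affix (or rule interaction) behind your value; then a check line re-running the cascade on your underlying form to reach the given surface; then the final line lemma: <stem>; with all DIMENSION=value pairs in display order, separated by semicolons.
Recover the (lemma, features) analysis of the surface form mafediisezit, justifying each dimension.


underlying: maf-diis-zd
GRD=mi - signalled by the affix maf-
KEL=ne - signalled by the affix -zd
check: mafdiiszd -> mafdiiszid -> mafdiiszit -> mafdiiszit -> mafediisezit
lemma: diis; GRD=mi; KEL=ne


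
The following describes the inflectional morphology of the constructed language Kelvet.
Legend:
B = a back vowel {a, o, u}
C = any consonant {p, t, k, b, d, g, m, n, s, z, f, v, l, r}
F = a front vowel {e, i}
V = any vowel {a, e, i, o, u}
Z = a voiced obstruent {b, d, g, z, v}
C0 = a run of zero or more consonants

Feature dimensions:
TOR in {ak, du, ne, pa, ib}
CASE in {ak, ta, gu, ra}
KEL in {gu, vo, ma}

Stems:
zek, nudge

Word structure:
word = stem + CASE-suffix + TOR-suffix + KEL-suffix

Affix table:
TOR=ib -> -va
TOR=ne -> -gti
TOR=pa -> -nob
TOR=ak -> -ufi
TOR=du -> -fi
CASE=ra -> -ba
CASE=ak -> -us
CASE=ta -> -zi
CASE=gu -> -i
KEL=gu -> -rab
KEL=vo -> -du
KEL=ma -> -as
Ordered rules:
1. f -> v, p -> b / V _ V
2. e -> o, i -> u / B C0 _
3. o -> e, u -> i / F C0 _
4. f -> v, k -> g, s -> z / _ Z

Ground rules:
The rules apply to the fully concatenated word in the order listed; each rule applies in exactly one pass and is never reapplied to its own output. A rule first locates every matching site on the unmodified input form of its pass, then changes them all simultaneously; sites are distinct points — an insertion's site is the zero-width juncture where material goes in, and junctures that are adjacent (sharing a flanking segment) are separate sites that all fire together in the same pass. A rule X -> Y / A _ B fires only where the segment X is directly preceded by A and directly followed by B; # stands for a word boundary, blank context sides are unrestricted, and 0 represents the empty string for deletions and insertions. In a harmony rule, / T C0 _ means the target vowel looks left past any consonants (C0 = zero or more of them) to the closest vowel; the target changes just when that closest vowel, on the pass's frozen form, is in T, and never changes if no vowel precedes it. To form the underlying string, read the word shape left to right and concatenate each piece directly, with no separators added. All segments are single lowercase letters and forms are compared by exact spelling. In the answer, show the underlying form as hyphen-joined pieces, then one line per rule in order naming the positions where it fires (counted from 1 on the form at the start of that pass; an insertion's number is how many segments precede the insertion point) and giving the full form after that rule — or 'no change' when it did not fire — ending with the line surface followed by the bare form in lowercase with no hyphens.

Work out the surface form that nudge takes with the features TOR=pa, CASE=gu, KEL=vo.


underlying: nudge-i-nob-du
1. f -> v, p -> b / V _ V: no change
2. e -> o, i -> u / B C0 _: fires at position(s) 5: nudgoinobdu
3. o -> e, u -> i / F C0 _: fires at position(s) 8: nudgoinebdu
4. f -> v, k -> g, s -> z / _ Z: no change
surface: nudgoinebdu


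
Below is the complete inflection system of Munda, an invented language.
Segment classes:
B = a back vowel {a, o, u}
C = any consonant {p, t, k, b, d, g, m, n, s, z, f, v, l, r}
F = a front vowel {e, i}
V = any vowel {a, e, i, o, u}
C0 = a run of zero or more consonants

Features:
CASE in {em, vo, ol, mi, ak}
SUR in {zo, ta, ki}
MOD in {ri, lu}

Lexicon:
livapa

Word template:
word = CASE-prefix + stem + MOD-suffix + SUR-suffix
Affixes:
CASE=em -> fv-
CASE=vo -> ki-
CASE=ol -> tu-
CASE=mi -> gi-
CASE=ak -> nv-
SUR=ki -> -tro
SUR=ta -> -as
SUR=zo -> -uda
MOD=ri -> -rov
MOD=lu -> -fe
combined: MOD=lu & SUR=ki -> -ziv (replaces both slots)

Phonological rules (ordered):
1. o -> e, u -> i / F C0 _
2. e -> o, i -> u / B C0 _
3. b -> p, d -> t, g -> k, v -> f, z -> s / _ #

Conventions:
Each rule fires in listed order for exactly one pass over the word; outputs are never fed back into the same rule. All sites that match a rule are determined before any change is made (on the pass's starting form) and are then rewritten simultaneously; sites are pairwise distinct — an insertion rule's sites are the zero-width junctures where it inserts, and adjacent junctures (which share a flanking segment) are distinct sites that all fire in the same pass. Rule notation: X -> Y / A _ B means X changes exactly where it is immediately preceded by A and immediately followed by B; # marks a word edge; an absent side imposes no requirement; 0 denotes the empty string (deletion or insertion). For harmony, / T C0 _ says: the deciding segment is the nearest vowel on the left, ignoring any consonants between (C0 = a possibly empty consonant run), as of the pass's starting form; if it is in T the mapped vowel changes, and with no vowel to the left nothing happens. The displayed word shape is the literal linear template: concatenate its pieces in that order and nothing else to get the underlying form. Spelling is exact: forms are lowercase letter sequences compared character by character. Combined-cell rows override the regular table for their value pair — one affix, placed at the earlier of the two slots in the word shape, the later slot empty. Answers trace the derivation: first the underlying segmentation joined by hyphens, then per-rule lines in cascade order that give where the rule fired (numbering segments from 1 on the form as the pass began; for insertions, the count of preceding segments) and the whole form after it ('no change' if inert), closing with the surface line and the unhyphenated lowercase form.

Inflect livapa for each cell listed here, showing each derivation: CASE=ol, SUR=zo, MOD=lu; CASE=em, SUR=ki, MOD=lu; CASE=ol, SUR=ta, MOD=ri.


cell CASE=ol, SUR=zo, MOD=lu:
underlying: tu-livapa-fe-uda
1. o -> e, u -> i / F C0 _: fires at position(s) 11: tulivapafeida
2. e -> o, i -> u / B C0 _: fires at position(s) 4, 10: tuluvapafoida
3. b -> p, d -> t, g -> k, v -> f, z -> s / _ #: no change
surface: tuluvapafoida

cell CASE=em, SUR=ki, MOD=lu:
underlying: fv-livapa-ziv
1. o -> e, u -> i / F C0 _: no change
2. e -> o, i -> u / B C0 _: fires at position(s) 10: fvlivapazuv
3. b -> p, d -> t, g -> k, v -> f, z -> s / _ #: fires at position(s) 11: fvlivapazuf
surface: fvlivapazuf

cell CASE=ol, SUR=ta, MOD=ri:
underlying: tu-livapa-rov-as
1. o -> e, u -> i / F C0 _: no change
2. e -> o, i -> u / B C0 _: fires at position(s) 4: tuluvaparovas
3. b -> p, d -> t, g -> k, v -> f, z -> s / _ #: no change
surface: tuluvaparovas


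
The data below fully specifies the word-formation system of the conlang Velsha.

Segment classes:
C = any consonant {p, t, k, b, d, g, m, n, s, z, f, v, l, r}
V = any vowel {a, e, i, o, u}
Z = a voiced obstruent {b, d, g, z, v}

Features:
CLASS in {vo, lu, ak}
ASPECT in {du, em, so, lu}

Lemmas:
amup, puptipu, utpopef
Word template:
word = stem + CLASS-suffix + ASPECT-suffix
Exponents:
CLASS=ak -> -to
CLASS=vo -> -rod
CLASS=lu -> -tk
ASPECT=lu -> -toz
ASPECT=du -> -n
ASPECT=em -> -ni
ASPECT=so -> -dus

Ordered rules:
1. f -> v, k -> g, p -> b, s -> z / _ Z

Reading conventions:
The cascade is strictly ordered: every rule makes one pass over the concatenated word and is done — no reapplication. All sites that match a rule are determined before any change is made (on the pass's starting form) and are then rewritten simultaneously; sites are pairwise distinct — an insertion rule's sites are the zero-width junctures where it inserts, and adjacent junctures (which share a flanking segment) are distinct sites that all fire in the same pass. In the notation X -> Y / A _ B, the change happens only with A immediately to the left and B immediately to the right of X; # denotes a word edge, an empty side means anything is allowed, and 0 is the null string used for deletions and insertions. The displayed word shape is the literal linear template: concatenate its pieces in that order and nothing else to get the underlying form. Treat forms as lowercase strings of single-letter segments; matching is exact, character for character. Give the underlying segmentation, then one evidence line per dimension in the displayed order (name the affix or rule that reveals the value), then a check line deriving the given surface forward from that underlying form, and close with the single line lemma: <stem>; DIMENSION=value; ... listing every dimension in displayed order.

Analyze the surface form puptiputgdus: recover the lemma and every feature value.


underlying: puptipu-tk-dus
CLASS=lu - signalled by the affix -tk
ASPECT=so - signalled by the affix -dus
check: puptiputkdus -> puptiputgdus
lemma: puptipu; CLASS=lu; ASPECT=so


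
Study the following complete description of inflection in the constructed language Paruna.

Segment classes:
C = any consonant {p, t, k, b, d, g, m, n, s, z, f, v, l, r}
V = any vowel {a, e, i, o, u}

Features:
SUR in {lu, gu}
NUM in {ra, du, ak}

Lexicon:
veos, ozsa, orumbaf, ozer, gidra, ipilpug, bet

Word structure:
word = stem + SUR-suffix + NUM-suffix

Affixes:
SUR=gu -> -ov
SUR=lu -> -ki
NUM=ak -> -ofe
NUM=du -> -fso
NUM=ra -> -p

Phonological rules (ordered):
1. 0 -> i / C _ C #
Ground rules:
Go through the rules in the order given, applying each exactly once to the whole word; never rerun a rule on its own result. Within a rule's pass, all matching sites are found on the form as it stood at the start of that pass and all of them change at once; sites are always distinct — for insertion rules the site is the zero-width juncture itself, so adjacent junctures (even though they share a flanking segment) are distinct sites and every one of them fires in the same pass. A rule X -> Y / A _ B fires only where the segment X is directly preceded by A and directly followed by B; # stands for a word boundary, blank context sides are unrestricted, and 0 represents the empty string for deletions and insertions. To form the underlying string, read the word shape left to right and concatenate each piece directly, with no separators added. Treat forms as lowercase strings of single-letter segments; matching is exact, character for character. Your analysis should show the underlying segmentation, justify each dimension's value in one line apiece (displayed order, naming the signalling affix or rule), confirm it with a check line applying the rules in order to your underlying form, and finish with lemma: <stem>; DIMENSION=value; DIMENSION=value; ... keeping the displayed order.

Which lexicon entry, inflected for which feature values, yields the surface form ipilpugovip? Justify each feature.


underlying: ipilpug-ov-p
SUR=gu - signalled by the affix -ov
NUM=ra - signalled by the affix -p
check: ipilpugovp -> ipilpugovip
lemma: ipilpug; SUR=gu; NUM=ra


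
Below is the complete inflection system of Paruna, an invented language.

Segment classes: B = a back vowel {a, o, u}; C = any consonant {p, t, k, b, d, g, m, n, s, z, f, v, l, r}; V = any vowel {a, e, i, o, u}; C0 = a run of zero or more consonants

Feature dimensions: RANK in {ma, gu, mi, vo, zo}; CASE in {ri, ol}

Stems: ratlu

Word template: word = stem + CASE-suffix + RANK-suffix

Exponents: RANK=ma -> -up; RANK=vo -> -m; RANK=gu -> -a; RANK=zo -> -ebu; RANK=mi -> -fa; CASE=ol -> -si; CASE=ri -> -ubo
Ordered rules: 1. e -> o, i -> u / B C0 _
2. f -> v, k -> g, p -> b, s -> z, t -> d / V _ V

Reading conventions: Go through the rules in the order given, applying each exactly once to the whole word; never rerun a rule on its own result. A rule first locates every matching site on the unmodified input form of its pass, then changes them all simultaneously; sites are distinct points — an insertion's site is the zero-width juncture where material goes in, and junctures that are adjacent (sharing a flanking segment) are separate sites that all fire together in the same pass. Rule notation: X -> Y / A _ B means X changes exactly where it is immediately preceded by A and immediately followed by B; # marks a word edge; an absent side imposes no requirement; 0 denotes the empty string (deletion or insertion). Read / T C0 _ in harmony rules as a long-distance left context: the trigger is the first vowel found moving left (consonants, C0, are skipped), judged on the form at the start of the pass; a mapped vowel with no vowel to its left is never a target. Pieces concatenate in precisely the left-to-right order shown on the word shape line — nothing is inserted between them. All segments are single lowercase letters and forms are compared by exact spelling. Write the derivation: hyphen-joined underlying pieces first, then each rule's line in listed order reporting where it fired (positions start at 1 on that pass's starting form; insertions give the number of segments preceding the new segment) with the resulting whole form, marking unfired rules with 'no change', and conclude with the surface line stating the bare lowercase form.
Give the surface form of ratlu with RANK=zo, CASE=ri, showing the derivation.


underlying: ratlu-ubo-ebu
1. e -> o, i -> u / B C0 _: fires at position(s) 9: ratluuboobu
2. f -> v, k -> g, p -> b, s -> z, t -> d / V _ V: no change
surface: ratluuboobu


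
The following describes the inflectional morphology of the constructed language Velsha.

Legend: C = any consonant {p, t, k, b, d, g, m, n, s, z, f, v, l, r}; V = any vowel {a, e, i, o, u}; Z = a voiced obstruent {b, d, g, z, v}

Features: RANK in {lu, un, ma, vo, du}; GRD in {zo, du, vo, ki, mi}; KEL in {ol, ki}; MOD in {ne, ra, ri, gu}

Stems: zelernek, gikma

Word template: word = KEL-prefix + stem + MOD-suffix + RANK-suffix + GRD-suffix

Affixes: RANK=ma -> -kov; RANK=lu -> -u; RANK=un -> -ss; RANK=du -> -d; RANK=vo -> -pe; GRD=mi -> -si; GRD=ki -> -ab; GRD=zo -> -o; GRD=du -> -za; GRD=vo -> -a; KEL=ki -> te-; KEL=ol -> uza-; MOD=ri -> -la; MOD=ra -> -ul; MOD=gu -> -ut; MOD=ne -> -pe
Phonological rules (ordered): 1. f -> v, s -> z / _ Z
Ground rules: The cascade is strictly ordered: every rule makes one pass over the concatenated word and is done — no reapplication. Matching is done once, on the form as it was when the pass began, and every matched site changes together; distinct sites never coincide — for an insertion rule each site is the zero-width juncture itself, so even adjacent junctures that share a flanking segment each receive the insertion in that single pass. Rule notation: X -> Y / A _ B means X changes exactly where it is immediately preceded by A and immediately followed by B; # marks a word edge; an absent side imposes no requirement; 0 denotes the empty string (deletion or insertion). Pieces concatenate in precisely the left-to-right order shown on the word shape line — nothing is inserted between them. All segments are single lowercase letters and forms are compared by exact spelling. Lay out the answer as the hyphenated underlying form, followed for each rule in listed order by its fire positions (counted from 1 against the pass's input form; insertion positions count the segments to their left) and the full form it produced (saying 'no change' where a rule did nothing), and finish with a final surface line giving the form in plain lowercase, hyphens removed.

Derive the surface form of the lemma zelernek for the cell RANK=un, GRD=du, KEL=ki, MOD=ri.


underlying: te-zelernek-la-ss-za
1. f -> v, s -> z / _ Z: fires at position(s) 14: tezelerneklaszza
surface: tezelerneklaszza


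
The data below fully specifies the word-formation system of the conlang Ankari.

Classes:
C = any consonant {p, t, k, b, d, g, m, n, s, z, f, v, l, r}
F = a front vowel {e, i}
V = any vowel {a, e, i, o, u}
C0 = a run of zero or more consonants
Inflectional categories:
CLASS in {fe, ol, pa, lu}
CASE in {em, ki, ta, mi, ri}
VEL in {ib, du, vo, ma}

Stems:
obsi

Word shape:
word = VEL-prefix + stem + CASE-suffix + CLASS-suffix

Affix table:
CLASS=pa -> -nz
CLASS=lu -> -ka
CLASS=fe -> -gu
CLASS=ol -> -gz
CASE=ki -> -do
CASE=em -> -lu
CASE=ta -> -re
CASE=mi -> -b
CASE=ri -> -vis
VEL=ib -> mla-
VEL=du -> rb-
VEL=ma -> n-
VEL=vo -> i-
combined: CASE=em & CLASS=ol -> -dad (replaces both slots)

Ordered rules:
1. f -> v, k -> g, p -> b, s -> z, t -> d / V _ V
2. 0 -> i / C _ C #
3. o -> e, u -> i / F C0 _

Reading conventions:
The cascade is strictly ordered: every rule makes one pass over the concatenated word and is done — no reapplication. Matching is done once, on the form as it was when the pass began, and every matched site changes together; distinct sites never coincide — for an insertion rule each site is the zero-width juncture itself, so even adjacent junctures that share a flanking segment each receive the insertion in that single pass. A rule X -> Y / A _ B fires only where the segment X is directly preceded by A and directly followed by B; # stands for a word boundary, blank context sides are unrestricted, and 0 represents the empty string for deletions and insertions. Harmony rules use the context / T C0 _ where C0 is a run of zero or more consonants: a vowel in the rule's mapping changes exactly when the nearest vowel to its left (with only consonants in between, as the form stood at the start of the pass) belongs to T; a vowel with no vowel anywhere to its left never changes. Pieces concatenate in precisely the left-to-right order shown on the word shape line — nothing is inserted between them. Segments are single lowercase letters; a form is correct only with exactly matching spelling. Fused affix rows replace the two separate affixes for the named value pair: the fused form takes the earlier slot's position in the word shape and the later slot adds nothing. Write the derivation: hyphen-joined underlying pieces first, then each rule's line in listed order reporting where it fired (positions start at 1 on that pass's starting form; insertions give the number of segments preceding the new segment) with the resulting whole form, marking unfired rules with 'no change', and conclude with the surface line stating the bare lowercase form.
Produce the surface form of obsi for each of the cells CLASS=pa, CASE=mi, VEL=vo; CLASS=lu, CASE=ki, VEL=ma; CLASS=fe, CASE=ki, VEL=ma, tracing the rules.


cell CLASS=pa, CASE=mi, VEL=vo:
underlying: i-obsi-b-nz
1. f -> v, k -> g, p -> b, s -> z, t -> d / V _ V: no change
2. 0 -> i / C _ C #: inserts after position(s) 7: iobsibniz
3. o -> e, u -> i / F C0 _: fires at position(s) 2: iebsibniz
surface: iebsibniz

cell CLASS=lu, CASE=ki, VEL=ma:
underlying: n-obsi-do-ka
1. f -> v, k -> g, p -> b, s -> z, t -> d / V _ V: fires at position(s) 8: nobsidoga
2. 0 -> i / C _ C #: no change
3. o -> e, u -> i / F C0 _: fires at position(s) 7: nobsidega
surface: nobsidega

cell CLASS=fe, CASE=ki, VEL=ma:
underlying: n-obsi-do-gu
1. f -> v, k -> g, p -> b, s -> z, t -> d / V _ V: no change
2. 0 -> i / C _ C #: no change
3. o -> e, u -> i / F C0 _: fires at position(s) 7: nobsidegu
surface: nobsidegu


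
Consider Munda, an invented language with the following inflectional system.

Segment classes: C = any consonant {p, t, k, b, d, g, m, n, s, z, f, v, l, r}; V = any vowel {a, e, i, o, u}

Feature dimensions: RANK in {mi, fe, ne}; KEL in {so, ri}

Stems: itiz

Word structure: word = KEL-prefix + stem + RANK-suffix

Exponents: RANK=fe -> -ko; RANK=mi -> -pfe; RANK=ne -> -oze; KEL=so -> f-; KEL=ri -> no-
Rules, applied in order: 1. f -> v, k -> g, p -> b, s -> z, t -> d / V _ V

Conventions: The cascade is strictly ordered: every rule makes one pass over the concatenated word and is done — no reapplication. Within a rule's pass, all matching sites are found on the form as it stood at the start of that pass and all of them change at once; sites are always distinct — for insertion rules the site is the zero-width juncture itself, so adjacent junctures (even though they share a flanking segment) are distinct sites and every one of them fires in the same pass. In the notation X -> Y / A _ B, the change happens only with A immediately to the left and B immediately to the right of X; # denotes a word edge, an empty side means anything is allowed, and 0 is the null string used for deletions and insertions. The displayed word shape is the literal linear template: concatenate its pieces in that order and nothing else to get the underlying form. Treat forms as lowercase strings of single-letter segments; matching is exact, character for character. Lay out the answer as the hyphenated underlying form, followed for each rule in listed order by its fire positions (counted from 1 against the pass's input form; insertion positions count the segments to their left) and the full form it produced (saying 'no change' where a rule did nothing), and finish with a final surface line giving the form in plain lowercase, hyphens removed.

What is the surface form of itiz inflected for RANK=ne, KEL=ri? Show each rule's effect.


underlying: no-itiz-oze
1. f -> v, k -> g, p -> b, s -> z, t -> d / V _ V: fires at position(s) 4: noidizoze
surface: noidizoze


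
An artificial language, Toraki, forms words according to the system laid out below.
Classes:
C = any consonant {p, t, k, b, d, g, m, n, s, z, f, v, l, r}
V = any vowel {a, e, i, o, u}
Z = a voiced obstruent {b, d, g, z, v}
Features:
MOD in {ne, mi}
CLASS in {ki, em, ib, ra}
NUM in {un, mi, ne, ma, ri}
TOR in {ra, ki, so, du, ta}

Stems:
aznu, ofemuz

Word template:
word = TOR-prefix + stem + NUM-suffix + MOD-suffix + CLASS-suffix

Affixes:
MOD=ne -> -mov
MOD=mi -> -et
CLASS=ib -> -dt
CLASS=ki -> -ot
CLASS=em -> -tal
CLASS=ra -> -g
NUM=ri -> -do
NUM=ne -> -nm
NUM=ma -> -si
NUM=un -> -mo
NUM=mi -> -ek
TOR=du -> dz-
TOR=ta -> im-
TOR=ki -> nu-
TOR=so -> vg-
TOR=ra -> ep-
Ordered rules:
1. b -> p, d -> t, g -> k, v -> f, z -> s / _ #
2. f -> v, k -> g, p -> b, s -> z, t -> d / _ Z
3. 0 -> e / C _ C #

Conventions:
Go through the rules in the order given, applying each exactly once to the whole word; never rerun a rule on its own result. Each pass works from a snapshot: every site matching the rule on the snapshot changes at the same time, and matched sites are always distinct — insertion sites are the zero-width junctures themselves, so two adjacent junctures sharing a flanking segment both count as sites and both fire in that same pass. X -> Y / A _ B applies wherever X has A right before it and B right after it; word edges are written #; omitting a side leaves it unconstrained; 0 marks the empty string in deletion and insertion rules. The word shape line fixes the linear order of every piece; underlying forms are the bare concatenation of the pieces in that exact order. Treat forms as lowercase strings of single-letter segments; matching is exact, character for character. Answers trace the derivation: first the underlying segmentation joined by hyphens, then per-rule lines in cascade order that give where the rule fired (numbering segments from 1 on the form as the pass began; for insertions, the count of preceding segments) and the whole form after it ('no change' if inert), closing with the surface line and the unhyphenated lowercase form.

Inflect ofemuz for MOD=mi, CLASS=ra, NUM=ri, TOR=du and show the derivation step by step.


underlying: dz-ofemuz-do-et-g
1. b -> p, d -> t, g -> k, v -> f, z -> s / _ #: fires at position(s) 13: dzofemuzdoetk
2. f -> v, k -> g, p -> b, s -> z, t -> d / _ Z: no change
3. 0 -> e / C _ C #: inserts after position(s) 12: dzofemuzdoetek
surface: dzofemuzdoetek


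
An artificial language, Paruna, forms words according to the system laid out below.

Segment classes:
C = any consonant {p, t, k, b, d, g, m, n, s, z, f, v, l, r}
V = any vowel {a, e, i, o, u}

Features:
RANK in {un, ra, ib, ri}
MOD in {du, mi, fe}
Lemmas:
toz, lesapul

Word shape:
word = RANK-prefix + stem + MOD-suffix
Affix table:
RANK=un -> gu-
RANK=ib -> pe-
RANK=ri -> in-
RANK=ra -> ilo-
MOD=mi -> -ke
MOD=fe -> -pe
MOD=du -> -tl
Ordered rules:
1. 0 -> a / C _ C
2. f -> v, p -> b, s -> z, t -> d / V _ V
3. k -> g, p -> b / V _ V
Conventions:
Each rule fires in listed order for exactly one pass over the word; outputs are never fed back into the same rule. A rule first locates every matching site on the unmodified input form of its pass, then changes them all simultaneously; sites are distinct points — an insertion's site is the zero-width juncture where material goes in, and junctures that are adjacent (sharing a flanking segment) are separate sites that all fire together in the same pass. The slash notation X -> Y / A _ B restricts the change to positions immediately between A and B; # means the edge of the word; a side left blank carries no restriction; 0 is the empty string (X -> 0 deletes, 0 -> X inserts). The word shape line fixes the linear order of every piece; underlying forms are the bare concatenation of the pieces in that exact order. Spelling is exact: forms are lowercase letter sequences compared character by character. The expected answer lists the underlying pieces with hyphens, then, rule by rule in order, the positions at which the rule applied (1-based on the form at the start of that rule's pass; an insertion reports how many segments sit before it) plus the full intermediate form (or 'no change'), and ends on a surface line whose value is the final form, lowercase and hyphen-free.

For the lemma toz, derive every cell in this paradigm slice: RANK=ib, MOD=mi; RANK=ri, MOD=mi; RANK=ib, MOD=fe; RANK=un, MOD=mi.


cell RANK=ib, MOD=mi:
underlying: pe-toz-ke
1. 0 -> a / C _ C: inserts after position(s) 5: petozake
2. f -> v, p -> b, s -> z, t -> d / V _ V: fires at position(s) 3: pedozake
3. k -> g, p -> b / V _ V: fires at position(s) 7: pedozage
surface: pedozage

cell RANK=ri, MOD=mi:
underlying: in-toz-ke
1. 0 -> a / C _ C: inserts after position(s) 2, 5: inatozake
2. f -> v, p -> b, s -> z, t -> d / V _ V: fires at position(s) 4: inadozake
3. k -> g, p -> b / V _ V: fires at position(s) 8: inadozage
surface: inadozage

cell RANK=ib, MOD=fe:
underlying: pe-toz-pe
1. 0 -> a / C _ C: inserts after position(s) 5: petozape
2. f -> v, p -> b, s -> z, t -> d / V _ V: fires at position(s) 3, 7: pedozabe
3. k -> g, p -> b / V _ V: no change
surface: pedozabe

cell RANK=un, MOD=mi:
underlying: gu-toz-ke
1. 0 -> a / C _ C: inserts after position(s) 5: gutozake
2. f -> v, p -> b, s -> z, t -> d / V _ V: fires at position(s) 3: gudozake
3. k -> g, p -> b / V _ V: fires at position(s) 7: gudozage
surface: gudozage


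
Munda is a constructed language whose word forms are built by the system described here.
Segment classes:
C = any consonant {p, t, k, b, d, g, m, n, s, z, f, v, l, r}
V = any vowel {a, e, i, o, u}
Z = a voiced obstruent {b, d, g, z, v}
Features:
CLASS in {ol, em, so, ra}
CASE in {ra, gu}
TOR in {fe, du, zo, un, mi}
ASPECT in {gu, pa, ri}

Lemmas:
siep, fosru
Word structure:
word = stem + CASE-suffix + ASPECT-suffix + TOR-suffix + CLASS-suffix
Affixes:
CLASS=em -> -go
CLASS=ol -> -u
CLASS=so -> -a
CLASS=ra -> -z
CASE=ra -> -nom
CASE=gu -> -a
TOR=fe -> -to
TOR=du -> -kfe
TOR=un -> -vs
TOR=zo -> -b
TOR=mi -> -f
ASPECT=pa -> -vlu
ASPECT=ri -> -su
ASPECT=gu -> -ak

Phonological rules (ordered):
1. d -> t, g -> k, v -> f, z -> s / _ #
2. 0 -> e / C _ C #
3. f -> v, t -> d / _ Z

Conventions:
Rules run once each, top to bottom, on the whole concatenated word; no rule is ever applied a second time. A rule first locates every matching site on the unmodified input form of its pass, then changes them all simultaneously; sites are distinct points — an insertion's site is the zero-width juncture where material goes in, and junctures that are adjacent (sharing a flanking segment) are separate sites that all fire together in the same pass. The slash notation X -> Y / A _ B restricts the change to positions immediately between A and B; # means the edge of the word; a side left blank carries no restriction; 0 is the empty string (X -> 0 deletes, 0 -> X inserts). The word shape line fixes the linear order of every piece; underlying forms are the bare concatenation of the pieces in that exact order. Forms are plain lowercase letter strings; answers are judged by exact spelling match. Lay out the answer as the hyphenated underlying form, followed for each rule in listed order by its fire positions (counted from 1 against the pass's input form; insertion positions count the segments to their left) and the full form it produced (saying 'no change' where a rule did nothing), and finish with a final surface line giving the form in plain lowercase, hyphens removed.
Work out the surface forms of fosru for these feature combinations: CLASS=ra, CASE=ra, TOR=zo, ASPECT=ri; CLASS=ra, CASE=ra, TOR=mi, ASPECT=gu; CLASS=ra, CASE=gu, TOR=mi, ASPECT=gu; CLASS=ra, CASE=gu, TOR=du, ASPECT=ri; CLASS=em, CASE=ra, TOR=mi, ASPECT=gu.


cell CLASS=ra, CASE=ra, TOR=zo, ASPECT=ri:
underlying: fosru-nom-su-b-z
1. d -> t, g -> k, v -> f, z -> s / _ #: fires at position(s) 12: fosrunomsubs
2. 0 -> e / C _ C #: inserts after position(s) 11: fosrunomsubes
3. f -> v, t -> d / _ Z: no change
surface: fosrunomsubes

cell CLASS=ra, CASE=ra, TOR=mi, ASPECT=gu:
underlying: fosru-nom-ak-f-z
1. d -> t, g -> k, v -> f, z -> s / _ #: fires at position(s) 12: fosrunomakfs
2. 0 -> e / C _ C #: inserts after position(s) 11: fosrunomakfes
3. f -> v, t -> d / _ Z: no change
surface: fosrunomakfes

cell CLASS=ra, CASE=gu, TOR=mi, ASPECT=gu:
underlying: fosru-a-ak-f-z
1. d -> t, g -> k, v -> f, z -> s / _ #: fires at position(s) 10: fosruaakfs
2. 0 -> e / C _ C #: inserts after position(s) 9: fosruaakfes
3. f -> v, t -> d / _ Z: no change
surface: fosruaakfes

cell CLASS=ra, CASE=gu, TOR=du, ASPECT=ri:
underlying: fosru-a-su-kfe-z
1. d -> t, g -> k, v -> f, z -> s / _ #: fires at position(s) 12: fosruasukfes
2. 0 -> e / C _ C #: no change
3. f -> v, t -> d / _ Z: no change
surface: fosruasukfes

cell CLASS=em, CASE=ra, TOR=mi, ASPECT=gu:
underlying: fosru-nom-ak-f-go
1. d -> t, g -> k, v -> f, z -> s / _ #: no change
2. 0 -> e / C _ C #: no change
3. f -> v, t -> d / _ Z: fires at position(s) 11: fosrunomakvgo
surface: fosrunomakvgo


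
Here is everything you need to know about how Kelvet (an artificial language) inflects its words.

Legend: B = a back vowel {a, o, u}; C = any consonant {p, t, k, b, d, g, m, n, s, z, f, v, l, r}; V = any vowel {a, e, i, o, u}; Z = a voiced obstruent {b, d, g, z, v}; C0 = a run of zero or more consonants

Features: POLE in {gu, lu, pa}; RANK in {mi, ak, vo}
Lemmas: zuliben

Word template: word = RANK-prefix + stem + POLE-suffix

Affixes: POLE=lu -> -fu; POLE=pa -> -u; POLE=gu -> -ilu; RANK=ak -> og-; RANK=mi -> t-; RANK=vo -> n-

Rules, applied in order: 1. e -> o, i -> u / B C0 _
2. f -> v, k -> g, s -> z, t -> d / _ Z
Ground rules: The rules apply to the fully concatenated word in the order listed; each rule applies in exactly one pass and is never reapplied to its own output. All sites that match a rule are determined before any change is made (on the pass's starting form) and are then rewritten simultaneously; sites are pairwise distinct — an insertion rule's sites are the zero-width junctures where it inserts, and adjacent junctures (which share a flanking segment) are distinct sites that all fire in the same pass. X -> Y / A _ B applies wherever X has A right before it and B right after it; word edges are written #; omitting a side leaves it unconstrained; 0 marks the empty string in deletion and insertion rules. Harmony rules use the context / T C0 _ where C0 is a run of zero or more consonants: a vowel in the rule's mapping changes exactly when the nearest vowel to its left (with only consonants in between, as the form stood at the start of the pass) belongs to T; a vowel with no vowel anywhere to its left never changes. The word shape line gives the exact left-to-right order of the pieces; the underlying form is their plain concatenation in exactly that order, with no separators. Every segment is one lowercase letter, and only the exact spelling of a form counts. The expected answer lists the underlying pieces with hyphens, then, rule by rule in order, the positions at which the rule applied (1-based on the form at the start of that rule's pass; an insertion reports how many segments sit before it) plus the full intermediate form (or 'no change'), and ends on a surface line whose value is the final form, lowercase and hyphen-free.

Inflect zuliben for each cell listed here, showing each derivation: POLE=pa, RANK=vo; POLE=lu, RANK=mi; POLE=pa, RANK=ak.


cell POLE=pa, RANK=vo:
underlying: n-zuliben-u
1. e -> o, i -> u / B C0 _: fires at position(s) 5: nzulubenu
2. f -> v, k -> g, s -> z, t -> d / _ Z: no change
surface: nzulubenu

cell POLE=lu, RANK=mi:
underlying: t-zuliben-fu
1. e -> o, i -> u / B C0 _: fires at position(s) 5: tzulubenfu
2. f -> v, k -> g, s -> z, t -> d / _ Z: fires at position(s) 1: dzulubenfu
surface: dzulubenfu

cell POLE=pa, RANK=ak:
underlying: og-zuliben-u
1. e -> o, i -> u / B C0 _: fires at position(s) 6: ogzulubenu
2. f -> v, k -> g, s -> z, t -> d / _ Z: no change
surface: ogzulubenu
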